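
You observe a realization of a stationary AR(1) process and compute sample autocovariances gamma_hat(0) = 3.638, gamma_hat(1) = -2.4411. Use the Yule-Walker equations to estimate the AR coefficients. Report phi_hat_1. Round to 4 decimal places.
\hat\phi_{1} = -0.6710

The Yule-Walker equations for an AR(p) process read, in matrix form,
  Gamma_p phi = r_p,   with   (Gamma_p)_{ij} = gamma(|i - j|),
                       (r_p)_i = gamma(i),   i,j = 1..p.
Substitute the sample gammas (Toeplitz matrix and right-hand side of size 1):
  Gamma_p = [[3.638]]
  r_p     = [-2.4411]
With p = 1 this is the single equation gamma(0) phi_1 = gamma(1):
  phi_hat_1 = gamma(1) / gamma(0) = -2.4411 / 3.638 = -0.6710.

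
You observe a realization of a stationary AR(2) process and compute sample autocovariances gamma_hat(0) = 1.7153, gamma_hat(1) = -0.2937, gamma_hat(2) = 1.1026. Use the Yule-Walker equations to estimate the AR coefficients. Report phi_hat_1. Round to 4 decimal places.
\hat\phi_{1} = -0.0630

The Yule-Walker equations for an AR(p) process read, in matrix form,
  Gamma_p phi = r_p,   with   (Gamma_p)_{ij} = gamma(|i - j|),
                       (r_p)_i = gamma(i),   i,j = 1..p.
Substitute the sample gammas (Toeplitz matrix and right-hand side of size 2):
  Gamma_p = [[1.7153, -0.2937], [-0.2937, 1.7153]]
  r_p     = [-0.2937, 1.1026]
Written out:
  1.7153 phi_1 - 0.2937 phi_2 = -0.2937
  -0.2937 phi_1 + 1.7153 phi_2 = 1.1026
Solve by Cramer's rule:
  det = gamma(0)^2 - gamma(1)^2 = (1.7153)^2 - (-0.2937)^2 = 2.94225409 - 0.08625969 = 2.8559944
  phi_hat_1 = [gamma(1) gamma(0) - gamma(1) gamma(2)] / det = [(-0.2937)(1.7153) - (-0.2937)(1.1026)] / 2.8559944 = -0.17994999 / 2.8559944 = -0.063
  phi_hat_2 = [gamma(0) gamma(2) - gamma(1)^2] / det = [(1.7153)(1.1026) - (-0.2937)^2] / 2.8559944 = 1.80503009 / 2.8559944 = 0.632
So phi_hat = [-0.0630, 0.6320].
Therefore phi_hat_1 = -0.0630.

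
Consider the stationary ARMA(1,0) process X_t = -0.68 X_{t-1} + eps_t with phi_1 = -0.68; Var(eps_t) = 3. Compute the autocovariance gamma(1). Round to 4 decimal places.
\gamma(1) = -3.7946

Multiply the model equation by X_{t-k} and take expectations. With theta_0 = psi_0 = 1 and psi_j the MA(infinity) weights, this gives
  gamma(k) - sum_i phi_i gamma(k-i) = c_k,
  c_k = sigma^2 * sum_{j=k..q} theta_j psi_{j-k}   (c_k = 0 for k > q),
using gamma(-m) = gamma(m).
Pure AR (q = 0): c_0 = sigma^2 = 3, c_k = 0 for k >= 1.
Equations for k = 0 and k = 1 (AR order 1):
  gamma(0) = phi_1 gamma(1) + c_0
  gamma(1) = phi_1 gamma(0) + c_1
Substituting the second into the first: gamma(0) (1 - phi_1^2) = c_0 + phi_1 c_1, so
  gamma(0) = c_0 / (1 - phi_1^2) = 3 / (1 - (-0.68)^2) = 3 / 0.5376 = 5.580357.
  gamma(1) = phi_1 gamma(0) = (-0.68)(5.580357) = -3.794643.
Therefore gamma(1) = -3.7946 (to 4 decimal places).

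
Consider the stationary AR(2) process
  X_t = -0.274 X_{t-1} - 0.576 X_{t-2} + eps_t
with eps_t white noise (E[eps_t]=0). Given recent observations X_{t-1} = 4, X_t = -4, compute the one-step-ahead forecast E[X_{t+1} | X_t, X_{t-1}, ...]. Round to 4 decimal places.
E[X_{t+1} \mid \mathcal F_t] = -1.2080

For an AR(p) model X_t = c + sum_i phi_i X_{t-i} + eps_t, the
one-step-ahead conditional mean is
  E[X_{t+1} | X_t, ...] = c + sum_i phi_i X_{t+1-i}.
Substitute known values:
  E[X_{t+1} | ...] = (-0.274) * (-4) + (-0.576) * (4)
                   = -1.2080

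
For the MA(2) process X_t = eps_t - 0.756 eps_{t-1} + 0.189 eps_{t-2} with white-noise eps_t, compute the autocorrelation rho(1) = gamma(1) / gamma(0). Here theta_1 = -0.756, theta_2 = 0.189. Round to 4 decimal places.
\rho(1) = -0.5593

For an MA(q) process with theta_0 = 1, the autocovariance is
  gamma(k) = sigma^2 * sum_{i=0..q-k} theta_i * theta_{i+k},
and rho(k) = gamma(k) / gamma(0). Sigma^2 cancels.
  numerator   = (1)*(-0.756) + (-0.756)*(0.189) = -0.898884.
  denominator = (1)^2 + (-0.756)^2 + (0.189)^2 = 1.607257.
  rho(1) = -0.898884 / 1.607257 = -0.5593.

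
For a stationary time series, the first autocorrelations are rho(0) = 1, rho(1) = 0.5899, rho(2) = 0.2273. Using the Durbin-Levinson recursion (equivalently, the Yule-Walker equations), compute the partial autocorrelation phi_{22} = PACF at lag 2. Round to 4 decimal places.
\phi_{22} = -0.1851

The PACF at lag k is phi_{kk}, the last component of the solution
to the Yule-Walker system G_k phi = r_k where
  (G_k)_{ij} = rho(|i - j|), (r_k)_i = rho(i), i,j = 1..k.
Equivalently, Durbin-Levinson gives phi_{kk} iteratively:
  phi_{11} = rho(1)
  phi_{kk} = [rho(k) - sum_{j=1..k-1} phi_{k-1,j} rho(k-j)]
            / [1 - sum_{j=1..k-1} phi_{k-1,j} rho(j)],
  phi_{k,j} = phi_{k-1,j} - phi_{kk} phi_{k-1,k-j},  j = 1..k-1.
Step k = 1:
  phi_11 = rho(1) = 0.5899.
Step k = 2:
  phi_22 = [rho(2) - phi_11 rho(1)] / [1 - phi_11 rho(1)] = [0.2273 - (0.5899)(0.5899)] / [1 - (0.5899)(0.5899)]
         = -0.12068201 / 0.65201799 = -0.1851.
Therefore phi_{22} = -0.1851.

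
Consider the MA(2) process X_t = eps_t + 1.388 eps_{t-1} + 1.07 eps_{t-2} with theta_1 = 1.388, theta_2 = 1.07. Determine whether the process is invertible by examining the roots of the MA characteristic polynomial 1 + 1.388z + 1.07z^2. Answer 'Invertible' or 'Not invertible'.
\text{Not invertible}

The MA(q) characteristic polynomial is P(z) = 1 + 1.388z + 1.07z^2.
Invertibility requires all roots to lie outside the unit circle, i.e. |z| > 1 for every root.
Set 1 + (1.388) z + (1.07) z^2 = 0, i.e. a z^2 + b z + c = 0 with a = 1.07, b = 1.388, c = 1.
Discriminant D = b^2 - 4ac = (1.388)^2 - 4*(1.07)*1 = 1.926544 - (4.28) = -2.353456.
D < 0, so the roots are the complex-conjugate pair z = (-b +/- i sqrt(-D)) / (2a) = -0.6486 +/- 0.7169i.
For a conjugate pair |z|^2 = z * conj(z) = (product of roots) = c/a = 1/(1.07) = 0.934579, so |z| = sqrt(0.934579) = 0.9667 for both roots.
Moduli of all roots: 0.9667, 0.9667.
All moduli strictly greater than 1? No.
Verdict: Not invertible.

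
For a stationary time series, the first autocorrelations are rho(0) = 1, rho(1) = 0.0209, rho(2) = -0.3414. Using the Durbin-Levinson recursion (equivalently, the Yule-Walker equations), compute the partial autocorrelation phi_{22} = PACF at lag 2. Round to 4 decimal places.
\phi_{22} = -0.3420

The PACF at lag k is phi_{kk}, the last component of the solution
to the Yule-Walker system G_k phi = r_k where
  (G_k)_{ij} = rho(|i - j|), (r_k)_i = rho(i), i,j = 1..k.
Equivalently, Durbin-Levinson gives phi_{kk} iteratively:
  phi_{11} = rho(1)
  phi_{kk} = [rho(k) - sum_{j=1..k-1} phi_{k-1,j} rho(k-j)]
            / [1 - sum_{j=1..k-1} phi_{k-1,j} rho(j)],
  phi_{k,j} = phi_{k-1,j} - phi_{kk} phi_{k-1,k-j},  j = 1..k-1.
Step k = 1:
  phi_11 = rho(1) = 0.0209.
Step k = 2:
  phi_22 = [rho(2) - phi_11 rho(1)] / [1 - phi_11 rho(1)] = [-0.3414 - (0.0209)(0.0209)] / [1 - (0.0209)(0.0209)]
         = -0.34183681 / 0.99956319 = -0.342.
Therefore phi_{22} = -0.3420.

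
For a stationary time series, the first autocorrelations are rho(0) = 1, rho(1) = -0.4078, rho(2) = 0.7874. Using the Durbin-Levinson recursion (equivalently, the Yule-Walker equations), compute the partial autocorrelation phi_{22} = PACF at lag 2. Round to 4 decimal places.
\phi_{22} = 0.7450

The PACF at lag k is phi_{kk}, the last component of the solution
to the Yule-Walker system G_k phi = r_k where
  (G_k)_{ij} = rho(|i - j|), (r_k)_i = rho(i), i,j = 1..k.
Equivalently, Durbin-Levinson gives phi_{kk} iteratively:
  phi_{11} = rho(1)
  phi_{kk} = [rho(k) - sum_{j=1..k-1} phi_{k-1,j} rho(k-j)]
            / [1 - sum_{j=1..k-1} phi_{k-1,j} rho(j)],
  phi_{k,j} = phi_{k-1,j} - phi_{kk} phi_{k-1,k-j},  j = 1..k-1.
Step k = 1:
  phi_11 = rho(1) = -0.4078.
Step k = 2:
  phi_22 = [rho(2) - phi_11 rho(1)] / [1 - phi_11 rho(1)] = [0.7874 - (-0.4078)(-0.4078)] / [1 - (-0.4078)(-0.4078)]
         = 0.62109916 / 0.83369916 = 0.745.
Therefore phi_{22} = 0.7450.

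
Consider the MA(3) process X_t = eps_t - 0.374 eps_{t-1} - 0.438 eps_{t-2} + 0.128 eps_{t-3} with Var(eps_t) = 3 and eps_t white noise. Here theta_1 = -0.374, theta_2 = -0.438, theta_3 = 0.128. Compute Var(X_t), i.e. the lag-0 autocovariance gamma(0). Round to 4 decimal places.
\gamma(0) = 4.0443

For an MA(q) process X_t = eps_t + sum_i theta_i eps_{t-i} with
Var(eps_t) = sigma^2, the variance is
  gamma(0) = sigma^2 * (1 + sum_i theta_i^2).
  sum_i theta_i^2 = (-0.374)^2 + (-0.438)^2 + (0.128)^2 = 0.139876 + 0.191844 + 0.016384 = 0.348104.
  gamma(0) = 3 * (1 + 0.348104) = 3 * 1.348104 = 4.044312, which rounds to 4.0443.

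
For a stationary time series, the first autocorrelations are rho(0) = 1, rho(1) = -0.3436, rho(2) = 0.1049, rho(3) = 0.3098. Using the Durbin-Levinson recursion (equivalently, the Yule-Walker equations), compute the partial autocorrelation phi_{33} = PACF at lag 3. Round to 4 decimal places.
\phi_{33} = 0.3870

The PACF at lag k is phi_{kk}, the last component of the solution
to the Yule-Walker system G_k phi = r_k where
  (G_k)_{ij} = rho(|i - j|), (r_k)_i = rho(i), i,j = 1..k.
Equivalently, Durbin-Levinson gives phi_{kk} iteratively:
  phi_{11} = rho(1)
  phi_{kk} = [rho(k) - sum_{j=1..k-1} phi_{k-1,j} rho(k-j)]
            / [1 - sum_{j=1..k-1} phi_{k-1,j} rho(j)],
  phi_{k,j} = phi_{k-1,j} - phi_{kk} phi_{k-1,k-j},  j = 1..k-1.
Step k = 1:
  phi_11 = rho(1) = -0.3436.
Step k = 2:
  phi_22 = [rho(2) - phi_11 rho(1)] / [1 - phi_11 rho(1)] = [0.1049 - (-0.3436)(-0.3436)] / [1 - (-0.3436)(-0.3436)]
         = -0.01316096 / 0.88193904 = -0.014923.
  Update: phi_21 = phi_11 - phi_22 phi_11 = -0.3436 - (-0.014923)(-0.3436) = -0.348727.
Step k = 3:
  phi_33 = [rho(3) - phi_21 rho(2) - phi_22 rho(1)] / [1 - phi_21 rho(1) - phi_22 rho(2)]
    numerator   = 0.3098 - (-0.348727)(0.1049) - (-0.014923)(-0.3436) = 0.34125405
    denominator = 1 - (-0.348727)(-0.3436) - (-0.014923)(0.1049) = 0.88174264
  phi_33 = 0.34125405 / 0.88174264 = 0.387.
Therefore phi_{33} = 0.3870.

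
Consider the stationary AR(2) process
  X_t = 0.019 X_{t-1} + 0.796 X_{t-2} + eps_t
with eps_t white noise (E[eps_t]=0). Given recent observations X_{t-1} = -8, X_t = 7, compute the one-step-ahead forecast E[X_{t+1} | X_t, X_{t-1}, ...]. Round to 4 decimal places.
E[X_{t+1} \mid \mathcal F_t] = -6.2350

For an AR(p) model X_t = c + sum_i phi_i X_{t-i} + eps_t, the
one-step-ahead conditional mean is
  E[X_{t+1} | X_t, ...] = c + sum_i phi_i X_{t+1-i}.
Substitute known values:
  E[X_{t+1} | ...] = (0.019) * (7) + (0.796) * (-8)
                   = -6.2350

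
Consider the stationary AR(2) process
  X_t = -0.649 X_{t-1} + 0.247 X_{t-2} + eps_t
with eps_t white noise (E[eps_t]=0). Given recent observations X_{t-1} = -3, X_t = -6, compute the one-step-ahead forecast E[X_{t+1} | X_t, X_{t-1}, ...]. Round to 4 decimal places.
E[X_{t+1} \mid \mathcal F_t] = 3.1530

For an AR(p) model X_t = c + sum_i phi_i X_{t-i} + eps_t, the
one-step-ahead conditional mean is
  E[X_{t+1} | X_t, ...] = c + sum_i phi_i X_{t+1-i}.
Substitute known values:
  E[X_{t+1} | ...] = (-0.649) * (-6) + (0.247) * (-3)
                   = 3.1530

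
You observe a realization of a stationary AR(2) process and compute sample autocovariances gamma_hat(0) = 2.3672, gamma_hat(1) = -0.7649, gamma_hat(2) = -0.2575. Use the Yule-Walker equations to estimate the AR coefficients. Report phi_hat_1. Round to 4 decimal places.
\hat\phi_{1} = -0.4000

The Yule-Walker equations for an AR(p) process read, in matrix form,
  Gamma_p phi = r_p,   with   (Gamma_p)_{ij} = gamma(|i - j|),
                       (r_p)_i = gamma(i),   i,j = 1..p.
Substitute the sample gammas (Toeplitz matrix and right-hand side of size 2):
  Gamma_p = [[2.3672, -0.7649], [-0.7649, 2.3672]]
  r_p     = [-0.7649, -0.2575]
Written out:
  2.3672 phi_1 - 0.7649 phi_2 = -0.7649
  -0.7649 phi_1 + 2.3672 phi_2 = -0.2575
Solve by Cramer's rule:
  det = gamma(0)^2 - gamma(1)^2 = (2.3672)^2 - (-0.7649)^2 = 5.60363584 - 0.58507201 = 5.01856383
  phi_hat_1 = [gamma(1) gamma(0) - gamma(1) gamma(2)] / det = [(-0.7649)(2.3672) - (-0.7649)(-0.2575)] / 5.01856383 = -2.00763303 / 5.01856383 = -0.4
  phi_hat_2 = [gamma(0) gamma(2) - gamma(1)^2] / det = [(2.3672)(-0.2575) - (-0.7649)^2] / 5.01856383 = -1.19462601 / 5.01856383 = -0.238
So phi_hat = [-0.4000, -0.2380].
Therefore phi_hat_1 = -0.4000.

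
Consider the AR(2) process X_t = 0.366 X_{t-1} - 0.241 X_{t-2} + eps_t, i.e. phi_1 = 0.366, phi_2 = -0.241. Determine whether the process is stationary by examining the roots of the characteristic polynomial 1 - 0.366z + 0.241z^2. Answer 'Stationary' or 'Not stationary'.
\text{Stationary}

The AR(p) characteristic polynomial is P(z) = 1 - 0.366z + 0.241z^2.
Stationarity requires all roots to lie outside the unit circle, i.e. |z| > 1 for every root.
Set 1 + (-0.366) z + (0.241) z^2 = 0, i.e. a z^2 + b z + c = 0 with a = 0.241, b = -0.366, c = 1.
Discriminant D = b^2 - 4ac = (-0.366)^2 - 4*(0.241)*1 = 0.133956 - (0.964) = -0.830044.
D < 0, so the roots are the complex-conjugate pair z = (-b +/- i sqrt(-D)) / (2a) = 0.7593 +/- 1.8902i.
For a conjugate pair |z|^2 = z * conj(z) = (product of roots) = c/a = 1/(0.241) = 4.149378, so |z| = sqrt(4.149378) = 2.037 for both roots.
Moduli of all roots: 2.0370, 2.0370.
All moduli strictly greater than 1? Yes.
Verdict: Stationary.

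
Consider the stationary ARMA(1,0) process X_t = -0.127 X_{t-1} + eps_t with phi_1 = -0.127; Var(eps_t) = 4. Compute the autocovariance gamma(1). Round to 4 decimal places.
\gamma(1) = -0.5163

Multiply the model equation by X_{t-k} and take expectations. With theta_0 = psi_0 = 1 and psi_j the MA(infinity) weights, this gives
  gamma(k) - sum_i phi_i gamma(k-i) = c_k,
  c_k = sigma^2 * sum_{j=k..q} theta_j psi_{j-k}   (c_k = 0 for k > q),
using gamma(-m) = gamma(m).
Pure AR (q = 0): c_0 = sigma^2 = 4, c_k = 0 for k >= 1.
Equations for k = 0 and k = 1 (AR order 1):
  gamma(0) = phi_1 gamma(1) + c_0
  gamma(1) = phi_1 gamma(0) + c_1
Substituting the second into the first: gamma(0) (1 - phi_1^2) = c_0 + phi_1 c_1, so
  gamma(0) = c_0 / (1 - phi_1^2) = 4 / (1 - (-0.127)^2) = 4 / 0.983871 = 4.065574.
  gamma(1) = phi_1 gamma(0) = (-0.127)(4.065574) = -0.516328.
Therefore gamma(1) = -0.5163 (to 4 decimal places).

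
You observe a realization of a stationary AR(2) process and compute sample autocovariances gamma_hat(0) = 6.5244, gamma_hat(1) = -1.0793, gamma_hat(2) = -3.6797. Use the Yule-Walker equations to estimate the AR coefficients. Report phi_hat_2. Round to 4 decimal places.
\hat\phi_{2} = -0.6080

The Yule-Walker equations for an AR(p) process read, in matrix form,
  Gamma_p phi = r_p,   with   (Gamma_p)_{ij} = gamma(|i - j|),
                       (r_p)_i = gamma(i),   i,j = 1..p.
Substitute the sample gammas (Toeplitz matrix and right-hand side of size 2):
  Gamma_p = [[6.5244, -1.0793], [-1.0793, 6.5244]]
  r_p     = [-1.0793, -3.6797]
Written out:
  6.5244 phi_1 - 1.0793 phi_2 = -1.0793
  -1.0793 phi_1 + 6.5244 phi_2 = -3.6797
Solve by Cramer's rule:
  det = gamma(0)^2 - gamma(1)^2 = (6.5244)^2 - (-1.0793)^2 = 42.56779536 - 1.16488849 = 41.40290687
  phi_hat_1 = [gamma(1) gamma(0) - gamma(1) gamma(2)] / det = [(-1.0793)(6.5244) - (-1.0793)(-3.6797)] / 41.40290687 = -11.01328513 / 41.40290687 = -0.266
  phi_hat_2 = [gamma(0) gamma(2) - gamma(1)^2] / det = [(6.5244)(-3.6797) - (-1.0793)^2] / 41.40290687 = -25.17272317 / 41.40290687 = -0.608
So phi_hat = [-0.2660, -0.6080].
Therefore phi_hat_2 = -0.6080.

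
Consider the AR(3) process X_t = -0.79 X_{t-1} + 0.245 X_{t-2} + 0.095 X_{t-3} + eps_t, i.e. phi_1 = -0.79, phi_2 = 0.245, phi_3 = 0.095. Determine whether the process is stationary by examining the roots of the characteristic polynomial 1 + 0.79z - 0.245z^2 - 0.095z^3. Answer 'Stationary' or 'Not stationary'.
\text{Stationary}

The AR(p) characteristic polynomial is P(z) = 1 + 0.79z - 0.245z^2 - 0.095z^3.
Stationarity requires all roots to lie outside the unit circle, i.e. |z| > 1 for every root.
Degree 3: look for a simple real root z0 first, then factor out (1 - z/z0) and solve the remaining quadratic.
Testing z0 = -4: P(-4) = 1 + (0.79)(-4) + (-0.245)(-4)^2 + (-0.095)(-4)^3
  = 1 + (-3.16) + (-3.92) + (6.08) = 0.  So z_0 = -4 is a root, |z_0| = 4.
Divide out the factor (1 + 0.25 z) = (1 - z/z0) (since 1/z0 = -0.25):
  P(z) = (1 + 0.25 z)(1 + (0.54) z + (-0.38) z^2)
  [check: z-coef 0.54 - (-0.25) = 0.79; z^2-coef -0.38 - (-0.25)(0.54) = -0.245; z^3-coef -(-0.25)(-0.38) = -0.095.]
Remaining roots from the quadratic factor 1 + (0.54) z + (-0.38) z^2:
  Set 1 + (0.54) z + (-0.38) z^2 = 0, i.e. a z^2 + b z + c = 0 with a = -0.38, b = 0.54, c = 1.
  Discriminant D = b^2 - 4ac = (0.54)^2 - 4*(-0.38)*1 = 0.2916 - (-1.52) = 1.8116.
  D >= 0, so the roots are real: z = (-b +/- sqrt(D)) / (2a) = (-0.54 +/- 1.345957) / (-0.76).
    z_1 = (-0.54 + 1.345957) / (-0.76) = -1.0605,   |z_1| = 1.0605.
    z_2 = (-0.54 - 1.345957) / (-0.76) = 2.4815,   |z_2| = 2.4815.
Moduli of all roots: 4.0000, 1.0605, 2.4815.
All moduli strictly greater than 1? Yes.
Verdict: Stationary.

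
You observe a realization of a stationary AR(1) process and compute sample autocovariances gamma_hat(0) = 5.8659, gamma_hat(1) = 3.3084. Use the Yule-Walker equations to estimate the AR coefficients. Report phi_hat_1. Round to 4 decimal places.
\hat\phi_{1} = 0.5640

The Yule-Walker equations for an AR(p) process read, in matrix form,
  Gamma_p phi = r_p,   with   (Gamma_p)_{ij} = gamma(|i - j|),
                       (r_p)_i = gamma(i),   i,j = 1..p.
Substitute the sample gammas (Toeplitz matrix and right-hand side of size 1):
  Gamma_p = [[5.8659]]
  r_p     = [3.3084]
With p = 1 this is the single equation gamma(0) phi_1 = gamma(1):
  phi_hat_1 = gamma(1) / gamma(0) = 3.3084 / 5.8659 = 0.5640.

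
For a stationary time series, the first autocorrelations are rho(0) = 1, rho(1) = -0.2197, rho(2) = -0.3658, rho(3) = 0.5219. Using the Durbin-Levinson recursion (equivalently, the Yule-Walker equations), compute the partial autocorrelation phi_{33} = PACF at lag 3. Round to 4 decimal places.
\phi_{33} = 0.4030

The PACF at lag k is phi_{kk}, the last component of the solution
to the Yule-Walker system G_k phi = r_k where
  (G_k)_{ij} = rho(|i - j|), (r_k)_i = rho(i), i,j = 1..k.
Equivalently, Durbin-Levinson gives phi_{kk} iteratively:
  phi_{11} = rho(1)
  phi_{kk} = [rho(k) - sum_{j=1..k-1} phi_{k-1,j} rho(k-j)]
            / [1 - sum_{j=1..k-1} phi_{k-1,j} rho(j)],
  phi_{k,j} = phi_{k-1,j} - phi_{kk} phi_{k-1,k-j},  j = 1..k-1.
Step k = 1:
  phi_11 = rho(1) = -0.2197.
Step k = 2:
  phi_22 = [rho(2) - phi_11 rho(1)] / [1 - phi_11 rho(1)] = [-0.3658 - (-0.2197)(-0.2197)] / [1 - (-0.2197)(-0.2197)]
         = -0.41406809 / 0.95173191 = -0.435068.
  Update: phi_21 = phi_11 - phi_22 phi_11 = -0.2197 - (-0.435068)(-0.2197) = -0.315284.
Step k = 3:
  phi_33 = [rho(3) - phi_21 rho(2) - phi_22 rho(1)] / [1 - phi_21 rho(1) - phi_22 rho(2)]
    numerator   = 0.5219 - (-0.315284)(-0.3658) - (-0.435068)(-0.2197) = 0.31098452
    denominator = 1 - (-0.315284)(-0.2197) - (-0.435068)(-0.3658) = 0.77158414
  phi_33 = 0.31098452 / 0.77158414 = 0.403.
Therefore phi_{33} = 0.4030.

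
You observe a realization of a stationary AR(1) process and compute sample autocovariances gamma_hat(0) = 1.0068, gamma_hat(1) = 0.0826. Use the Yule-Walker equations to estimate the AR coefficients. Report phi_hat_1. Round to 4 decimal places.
\hat\phi_{1} = 0.0820

The Yule-Walker equations for an AR(p) process read, in matrix form,
  Gamma_p phi = r_p,   with   (Gamma_p)_{ij} = gamma(|i - j|),
                       (r_p)_i = gamma(i),   i,j = 1..p.
Substitute the sample gammas (Toeplitz matrix and right-hand side of size 1):
  Gamma_p = [[1.0068]]
  r_p     = [0.0826]
With p = 1 this is the single equation gamma(0) phi_1 = gamma(1):
  phi_hat_1 = gamma(1) / gamma(0) = 0.0826 / 1.0068 = 0.0820.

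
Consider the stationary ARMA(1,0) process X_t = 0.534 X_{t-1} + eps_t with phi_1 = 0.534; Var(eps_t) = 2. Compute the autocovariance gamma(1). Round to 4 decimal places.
\gamma(1) = 1.4940

Multiply the model equation by X_{t-k} and take expectations. With theta_0 = psi_0 = 1 and psi_j the MA(infinity) weights, this gives
  gamma(k) - sum_i phi_i gamma(k-i) = c_k,
  c_k = sigma^2 * sum_{j=k..q} theta_j psi_{j-k}   (c_k = 0 for k > q),
using gamma(-m) = gamma(m).
Pure AR (q = 0): c_0 = sigma^2 = 2, c_k = 0 for k >= 1.
Equations for k = 0 and k = 1 (AR order 1):
  gamma(0) = phi_1 gamma(1) + c_0
  gamma(1) = phi_1 gamma(0) + c_1
Substituting the second into the first: gamma(0) (1 - phi_1^2) = c_0 + phi_1 c_1, so
  gamma(0) = c_0 / (1 - phi_1^2) = 2 / (1 - (0.534)^2) = 2 / 0.714844 = 2.797813.
  gamma(1) = phi_1 gamma(0) = (0.534)(2.797813) = 1.494032.
Therefore gamma(1) = 1.4940 (to 4 decimal places).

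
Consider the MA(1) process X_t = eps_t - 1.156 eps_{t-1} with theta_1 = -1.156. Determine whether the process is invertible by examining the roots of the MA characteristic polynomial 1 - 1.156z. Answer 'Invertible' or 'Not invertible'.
\text{Not invertible}

The MA(q) characteristic polynomial is P(z) = 1 - 1.156z.
Invertibility requires all roots to lie outside the unit circle, i.e. |z| > 1 for every root.
This is linear in z: 1 + (-1.156) z = 0  =>  z = -1/(-1.156) = 0.865052,  |z| = 0.865052.
Moduli of all roots: 0.8651.
All moduli strictly greater than 1? No.
Verdict: Not invertible.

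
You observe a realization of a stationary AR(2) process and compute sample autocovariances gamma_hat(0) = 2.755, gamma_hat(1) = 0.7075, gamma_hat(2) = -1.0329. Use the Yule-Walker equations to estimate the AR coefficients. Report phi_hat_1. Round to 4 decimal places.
\hat\phi_{1} = 0.3780

The Yule-Walker equations for an AR(p) process read, in matrix form,
  Gamma_p phi = r_p,   with   (Gamma_p)_{ij} = gamma(|i - j|),
                       (r_p)_i = gamma(i),   i,j = 1..p.
Substitute the sample gammas (Toeplitz matrix and right-hand side of size 2):
  Gamma_p = [[2.755, 0.7075], [0.7075, 2.755]]
  r_p     = [0.7075, -1.0329]
Written out:
  2.755 phi_1 + 0.7075 phi_2 = 0.7075
  0.7075 phi_1 + 2.755 phi_2 = -1.0329
Solve by Cramer's rule:
  det = gamma(0)^2 - gamma(1)^2 = (2.755)^2 - (0.7075)^2 = 7.590025 - 0.50055625 = 7.08946875
  phi_hat_1 = [gamma(1) gamma(0) - gamma(1) gamma(2)] / det = [(0.7075)(2.755) - (0.7075)(-1.0329)] / 7.08946875 = 2.67993925 / 7.08946875 = 0.378
  phi_hat_2 = [gamma(0) gamma(2) - gamma(1)^2] / det = [(2.755)(-1.0329) - (0.7075)^2] / 7.08946875 = -3.34619575 / 7.08946875 = -0.472
So phi_hat = [0.3780, -0.4720].
Therefore phi_hat_1 = 0.3780.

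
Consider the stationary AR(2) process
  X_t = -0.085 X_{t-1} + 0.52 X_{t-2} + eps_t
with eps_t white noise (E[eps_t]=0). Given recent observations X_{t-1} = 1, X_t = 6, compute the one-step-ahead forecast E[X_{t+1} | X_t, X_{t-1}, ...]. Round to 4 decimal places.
E[X_{t+1} \mid \mathcal F_t] = 0.0100

For an AR(p) model X_t = c + sum_i phi_i X_{t-i} + eps_t, the
one-step-ahead conditional mean is
  E[X_{t+1} | X_t, ...] = c + sum_i phi_i X_{t+1-i}.
Substitute known values:
  E[X_{t+1} | ...] = (-0.085) * (6) + (0.52) * (1)
                   = 0.0100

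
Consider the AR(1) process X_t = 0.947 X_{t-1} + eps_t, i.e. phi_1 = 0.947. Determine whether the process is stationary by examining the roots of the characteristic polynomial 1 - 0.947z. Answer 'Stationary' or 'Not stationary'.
\text{Stationary}

The AR(p) characteristic polynomial is P(z) = 1 - 0.947z.
Stationarity requires all roots to lie outside the unit circle, i.e. |z| > 1 for every root.
This is linear in z: 1 + (-0.947) z = 0  =>  z = -1/(-0.947) = 1.055966,  |z| = 1.055966.
Moduli of all roots: 1.0560.
All moduli strictly greater than 1? Yes.
Verdict: Stationary.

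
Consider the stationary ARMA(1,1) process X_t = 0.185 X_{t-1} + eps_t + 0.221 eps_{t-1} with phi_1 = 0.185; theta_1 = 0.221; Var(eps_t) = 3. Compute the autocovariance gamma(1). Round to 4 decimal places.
\gamma(1) = 1.3127

Multiply the model equation by X_{t-k} and take expectations. With theta_0 = psi_0 = 1 and psi_j the MA(infinity) weights, this gives
  gamma(k) - sum_i phi_i gamma(k-i) = c_k,
  c_k = sigma^2 * sum_{j=k..q} theta_j psi_{j-k}   (c_k = 0 for k > q),
using gamma(-m) = gamma(m).
psi-weights needed (psi_j = theta_j + sum_i phi_i psi_{j-i}):
  psi_1 = theta_1 + phi_1 = 0.221 + (0.185) = 0.406
Right-hand sides:
  c_0 = sigma^2 (1 + theta_1 psi_1) = 3 * (1 + (0.221)(0.406)) = 3 * 1.089726 = 3.269178
  c_1 = sigma^2 theta_1 = 3 * (0.221) = 0.663
  c_2 = 0
Equations for k = 0 and k = 1 (AR order 1):
  gamma(0) = phi_1 gamma(1) + c_0
  gamma(1) = phi_1 gamma(0) + c_1
Substituting the second into the first: gamma(0) (1 - phi_1^2) = c_0 + phi_1 c_1, so
  gamma(0) = (c_0 + phi_1 c_1) / (1 - phi_1^2) = (3.269178 + (0.185)(0.663)) / (1 - (0.185)^2) = 3.391833 / 0.965775 = 3.512032.
  gamma(1) = phi_1 gamma(0) + c_1 = (0.185)(3.512032) + (0.663) = 1.312726.
Therefore gamma(1) = 1.3127 (to 4 decimal places).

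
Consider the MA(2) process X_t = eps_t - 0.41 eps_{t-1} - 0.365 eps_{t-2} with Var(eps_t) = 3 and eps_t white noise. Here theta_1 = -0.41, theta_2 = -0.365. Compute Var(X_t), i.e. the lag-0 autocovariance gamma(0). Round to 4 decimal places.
\gamma(0) = 3.9040

For an MA(q) process X_t = eps_t + sum_i theta_i eps_{t-i} with
Var(eps_t) = sigma^2, the variance is
  gamma(0) = sigma^2 * (1 + sum_i theta_i^2).
  sum_i theta_i^2 = (-0.41)^2 + (-0.365)^2 = 0.1681 + 0.133225 = 0.301325.
  gamma(0) = 3 * (1 + 0.301325) = 3 * 1.301325 = 3.903975, which rounds to 3.9040.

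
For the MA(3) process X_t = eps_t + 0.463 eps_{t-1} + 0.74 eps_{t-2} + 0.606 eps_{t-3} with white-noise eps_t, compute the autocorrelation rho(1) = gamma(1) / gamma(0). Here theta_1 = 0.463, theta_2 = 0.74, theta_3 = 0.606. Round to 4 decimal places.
\rho(1) = 0.5890

For an MA(q) process with theta_0 = 1, the autocovariance is
  gamma(k) = sigma^2 * sum_{i=0..q-k} theta_i * theta_{i+k},
and rho(k) = gamma(k) / gamma(0). Sigma^2 cancels.
  numerator   = (1)*(0.463) + (0.463)*(0.74) + (0.74)*(0.606) = 1.25406.
  denominator = (1)^2 + (0.463)^2 + (0.74)^2 + (0.606)^2 = 2.129205.
  rho(1) = 1.25406 / 2.129205 = 0.5890.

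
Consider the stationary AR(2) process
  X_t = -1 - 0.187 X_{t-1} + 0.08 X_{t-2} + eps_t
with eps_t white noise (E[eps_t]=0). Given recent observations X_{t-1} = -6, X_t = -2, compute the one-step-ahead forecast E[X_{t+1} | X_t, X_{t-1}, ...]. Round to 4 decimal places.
E[X_{t+1} \mid \mathcal F_t] = -1.1060

For an AR(p) model X_t = c + sum_i phi_i X_{t-i} + eps_t, the
one-step-ahead conditional mean is
  E[X_{t+1} | X_t, ...] = c + sum_i phi_i X_{t+1-i}.
Substitute known values:
  E[X_{t+1} | ...] = -1 + (-0.187) * (-2) + (0.08) * (-6)
                   = -1.1060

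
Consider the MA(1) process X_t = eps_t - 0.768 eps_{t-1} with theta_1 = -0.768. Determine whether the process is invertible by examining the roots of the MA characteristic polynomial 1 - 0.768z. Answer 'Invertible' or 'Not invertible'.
\text{Invertible}

The MA(q) characteristic polynomial is P(z) = 1 - 0.768z.
Invertibility requires all roots to lie outside the unit circle, i.e. |z| > 1 for every root.
This is linear in z: 1 + (-0.768) z = 0  =>  z = -1/(-0.768) = 1.302083,  |z| = 1.302083.
Moduli of all roots: 1.3021.
All moduli strictly greater than 1? Yes.
Verdict: Invertible.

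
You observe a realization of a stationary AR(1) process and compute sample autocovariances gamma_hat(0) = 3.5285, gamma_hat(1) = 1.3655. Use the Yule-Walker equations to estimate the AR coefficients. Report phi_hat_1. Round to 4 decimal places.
\hat\phi_{1} = 0.3870

The Yule-Walker equations for an AR(p) process read, in matrix form,
  Gamma_p phi = r_p,   with   (Gamma_p)_{ij} = gamma(|i - j|),
                       (r_p)_i = gamma(i),   i,j = 1..p.
Substitute the sample gammas (Toeplitz matrix and right-hand side of size 1):
  Gamma_p = [[3.5285]]
  r_p     = [1.3655]
With p = 1 this is the single equation gamma(0) phi_1 = gamma(1):
  phi_hat_1 = gamma(1) / gamma(0) = 1.3655 / 3.5285 = 0.3870.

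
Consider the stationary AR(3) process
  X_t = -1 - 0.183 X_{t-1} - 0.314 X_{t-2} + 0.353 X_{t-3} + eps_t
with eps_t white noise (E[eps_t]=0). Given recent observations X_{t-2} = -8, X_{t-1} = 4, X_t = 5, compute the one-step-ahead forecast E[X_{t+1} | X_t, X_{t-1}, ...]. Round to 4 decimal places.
E[X_{t+1} \mid \mathcal F_t] = -5.9950

For an AR(p) model X_t = c + sum_i phi_i X_{t-i} + eps_t, the
one-step-ahead conditional mean is
  E[X_{t+1} | X_t, ...] = c + sum_i phi_i X_{t+1-i}.
Substitute known values:
  E[X_{t+1} | ...] = -1 + (-0.183) * (5) + (-0.314) * (4) + (0.353) * (-8)
                   = -5.9950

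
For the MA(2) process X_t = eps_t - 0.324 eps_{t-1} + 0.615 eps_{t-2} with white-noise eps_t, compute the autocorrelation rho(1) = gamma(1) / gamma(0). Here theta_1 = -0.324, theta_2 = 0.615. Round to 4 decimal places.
\rho(1) = -0.3528

For an MA(q) process with theta_0 = 1, the autocovariance is
  gamma(k) = sigma^2 * sum_{i=0..q-k} theta_i * theta_{i+k},
and rho(k) = gamma(k) / gamma(0). Sigma^2 cancels.
  numerator   = (1)*(-0.324) + (-0.324)*(0.615) = -0.52326.
  denominator = (1)^2 + (-0.324)^2 + (0.615)^2 = 1.483201.
  rho(1) = -0.52326 / 1.483201 = -0.3528.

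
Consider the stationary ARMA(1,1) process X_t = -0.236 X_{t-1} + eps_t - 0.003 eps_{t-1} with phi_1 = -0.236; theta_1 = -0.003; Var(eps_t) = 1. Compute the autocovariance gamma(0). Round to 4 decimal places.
\gamma(0) = 1.0605

Multiply the model equation by X_{t-k} and take expectations. With theta_0 = psi_0 = 1 and psi_j the MA(infinity) weights, this gives
  gamma(k) - sum_i phi_i gamma(k-i) = c_k,
  c_k = sigma^2 * sum_{j=k..q} theta_j psi_{j-k}   (c_k = 0 for k > q),
using gamma(-m) = gamma(m).
psi-weights needed (psi_j = theta_j + sum_i phi_i psi_{j-i}):
  psi_1 = theta_1 + phi_1 = -0.003 + (-0.236) = -0.239
Right-hand sides:
  c_0 = sigma^2 (1 + theta_1 psi_1) = 1 * (1 + (-0.003)(-0.239)) = 1 * 1.000717 = 1.000717
  c_1 = sigma^2 theta_1 = 1 * (-0.003) = -0.003
  c_2 = 0
Equations for k = 0 and k = 1 (AR order 1):
  gamma(0) = phi_1 gamma(1) + c_0
  gamma(1) = phi_1 gamma(0) + c_1
Substituting the second into the first: gamma(0) (1 - phi_1^2) = c_0 + phi_1 c_1, so
  gamma(0) = (c_0 + phi_1 c_1) / (1 - phi_1^2) = (1.000717 + (-0.236)(-0.003)) / (1 - (-0.236)^2) = 1.001425 / 0.944304 = 1.06049.
Therefore gamma(0) = 1.0605 (to 4 decimal places).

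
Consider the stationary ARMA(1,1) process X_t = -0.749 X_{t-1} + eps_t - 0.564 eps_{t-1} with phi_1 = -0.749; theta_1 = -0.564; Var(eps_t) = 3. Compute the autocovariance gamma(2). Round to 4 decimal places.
\gamma(2) = 9.5595

Multiply the model equation by X_{t-k} and take expectations. With theta_0 = psi_0 = 1 and psi_j the MA(infinity) weights, this gives
  gamma(k) - sum_i phi_i gamma(k-i) = c_k,
  c_k = sigma^2 * sum_{j=k..q} theta_j psi_{j-k}   (c_k = 0 for k > q),
using gamma(-m) = gamma(m).
psi-weights needed (psi_j = theta_j + sum_i phi_i psi_{j-i}):
  psi_1 = theta_1 + phi_1 = -0.564 + (-0.749) = -1.313
Right-hand sides:
  c_0 = sigma^2 (1 + theta_1 psi_1) = 3 * (1 + (-0.564)(-1.313)) = 3 * 1.740532 = 5.221596
  c_1 = sigma^2 theta_1 = 3 * (-0.564) = -1.692
  c_2 = 0
Equations for k = 0 and k = 1 (AR order 1):
  gamma(0) = phi_1 gamma(1) + c_0
  gamma(1) = phi_1 gamma(0) + c_1
Substituting the second into the first: gamma(0) (1 - phi_1^2) = c_0 + phi_1 c_1, so
  gamma(0) = (c_0 + phi_1 c_1) / (1 - phi_1^2) = (5.221596 + (-0.749)(-1.692)) / (1 - (-0.749)^2) = 6.488904 / 0.438999 = 14.781136.
  gamma(1) = phi_1 gamma(0) + c_1 = (-0.749)(14.781136) + (-1.692) = -12.763071.
For k = 2 (> q): gamma(2) = phi_1 gamma(1) = (-0.749)(-12.763071) = 9.55954.
Therefore gamma(2) = 9.5595 (to 4 decimal places).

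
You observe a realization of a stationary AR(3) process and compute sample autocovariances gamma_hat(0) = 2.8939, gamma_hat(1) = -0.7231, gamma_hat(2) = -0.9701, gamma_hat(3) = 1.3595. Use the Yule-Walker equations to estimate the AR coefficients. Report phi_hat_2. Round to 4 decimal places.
\hat\phi_{2} = -0.3110

The Yule-Walker equations for an AR(p) process read, in matrix form,
  Gamma_p phi = r_p,   with   (Gamma_p)_{ij} = gamma(|i - j|),
                       (r_p)_i = gamma(i),   i,j = 1..p.
Substitute the sample gammas (Toeplitz matrix and right-hand side of size 3):
  Gamma_p = [[2.8939, -0.7231, -0.9701], [-0.7231, 2.8939, -0.7231], [-0.9701, -0.7231, 2.8939]]
  r_p     = [-0.7231, -0.9701, 1.3595]
Written out (R1..R3):
  (R1) 2.8939 phi_1 - 0.7231 phi_2 - 0.9701 phi_3 = -0.7231
  (R2) -0.7231 phi_1 + 2.8939 phi_2 - 0.7231 phi_3 = -0.9701
  (R3) -0.9701 phi_1 - 0.7231 phi_2 + 2.8939 phi_3 = 1.3595
Gaussian elimination:
  R2 <- R2 - (-0.7231/2.8939) R1 = R2 - (-0.24987) R1:  2.713219 phi_2 - 0.965499 phi_3 = -1.150781
  R3 <- R3 - (-0.9701/2.8939) R1 = R3 - (-0.335222) R1:  -0.965499 phi_2 + 2.568701 phi_3 = 1.117101
  R3 <- R3 - (-0.965499/2.713219) R2 = R3 - (-0.35585) R2:  2.225128 phi_3 = 0.707595
Back-substitution:
  phi_hat_3 = 0.707595 / 2.225128 = 0.318002
  phi_hat_2 = (-1.150781 - (-0.965499)(0.318002)) / 2.713219 = -0.310978
  phi_hat_1 = (-0.7231 - (-0.7231)(-0.310978) - (-0.9701)(0.318002)) / 2.8939 = -0.220973
So phi_hat = [-0.2210, -0.3110, 0.3180].
Therefore phi_hat_2 = -0.3110.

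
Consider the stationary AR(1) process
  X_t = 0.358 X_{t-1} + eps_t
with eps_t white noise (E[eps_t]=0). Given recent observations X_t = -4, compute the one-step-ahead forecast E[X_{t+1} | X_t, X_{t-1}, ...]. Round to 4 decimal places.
E[X_{t+1} \mid \mathcal F_t] = -1.4320

For an AR(p) model X_t = c + sum_i phi_i X_{t-i} + eps_t, the
one-step-ahead conditional mean is
  E[X_{t+1} | X_t, ...] = c + sum_i phi_i X_{t+1-i}.
Substitute known values:
  E[X_{t+1} | ...] = (0.358) * (-4)
                   = -1.4320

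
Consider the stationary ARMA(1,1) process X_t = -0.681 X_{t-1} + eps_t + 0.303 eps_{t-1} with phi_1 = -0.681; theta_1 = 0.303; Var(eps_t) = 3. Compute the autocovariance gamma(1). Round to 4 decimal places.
\gamma(1) = -1.6784

Multiply the model equation by X_{t-k} and take expectations. With theta_0 = psi_0 = 1 and psi_j the MA(infinity) weights, this gives
  gamma(k) - sum_i phi_i gamma(k-i) = c_k,
  c_k = sigma^2 * sum_{j=k..q} theta_j psi_{j-k}   (c_k = 0 for k > q),
using gamma(-m) = gamma(m).
psi-weights needed (psi_j = theta_j + sum_i phi_i psi_{j-i}):
  psi_1 = theta_1 + phi_1 = 0.303 + (-0.681) = -0.378
Right-hand sides:
  c_0 = sigma^2 (1 + theta_1 psi_1) = 3 * (1 + (0.303)(-0.378)) = 3 * 0.885466 = 2.656398
  c_1 = sigma^2 theta_1 = 3 * (0.303) = 0.909
  c_2 = 0
Equations for k = 0 and k = 1 (AR order 1):
  gamma(0) = phi_1 gamma(1) + c_0
  gamma(1) = phi_1 gamma(0) + c_1
Substituting the second into the first: gamma(0) (1 - phi_1^2) = c_0 + phi_1 c_1, so
  gamma(0) = (c_0 + phi_1 c_1) / (1 - phi_1^2) = (2.656398 + (-0.681)(0.909)) / (1 - (-0.681)^2) = 2.037369 / 0.536239 = 3.799367.
  gamma(1) = phi_1 gamma(0) + c_1 = (-0.681)(3.799367) + (0.909) = -1.678369.
Therefore gamma(1) = -1.6784 (to 4 decimal places).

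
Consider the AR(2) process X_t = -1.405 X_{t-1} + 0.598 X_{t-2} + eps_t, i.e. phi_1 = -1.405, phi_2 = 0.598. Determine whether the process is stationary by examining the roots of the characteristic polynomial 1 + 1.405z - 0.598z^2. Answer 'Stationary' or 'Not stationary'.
\text{Not stationary}

The AR(p) characteristic polynomial is P(z) = 1 + 1.405z - 0.598z^2.
Stationarity requires all roots to lie outside the unit circle, i.e. |z| > 1 for every root.
Set 1 + (1.405) z + (-0.598) z^2 = 0, i.e. a z^2 + b z + c = 0 with a = -0.598, b = 1.405, c = 1.
Discriminant D = b^2 - 4ac = (1.405)^2 - 4*(-0.598)*1 = 1.974025 - (-2.392) = 4.366025.
D >= 0, so the roots are real: z = (-b +/- sqrt(D)) / (2a) = (-1.405 +/- 2.089504) / (-1.196).
  z_1 = (-1.405 + 2.089504) / (-1.196) = -0.5723,   |z_1| = 0.5723.
  z_2 = (-1.405 - 2.089504) / (-1.196) = 2.9218,   |z_2| = 2.9218.
Moduli of all roots: 0.5723, 2.9218.
All moduli strictly greater than 1? No.
Verdict: Not stationary.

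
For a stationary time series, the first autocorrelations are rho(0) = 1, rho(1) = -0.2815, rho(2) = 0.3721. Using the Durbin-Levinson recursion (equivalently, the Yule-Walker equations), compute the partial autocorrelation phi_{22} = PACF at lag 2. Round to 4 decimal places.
\phi_{22} = 0.3181

The PACF at lag k is phi_{kk}, the last component of the solution
to the Yule-Walker system G_k phi = r_k where
  (G_k)_{ij} = rho(|i - j|), (r_k)_i = rho(i), i,j = 1..k.
Equivalently, Durbin-Levinson gives phi_{kk} iteratively:
  phi_{11} = rho(1)
  phi_{kk} = [rho(k) - sum_{j=1..k-1} phi_{k-1,j} rho(k-j)]
            / [1 - sum_{j=1..k-1} phi_{k-1,j} rho(j)],
  phi_{k,j} = phi_{k-1,j} - phi_{kk} phi_{k-1,k-j},  j = 1..k-1.
Step k = 1:
  phi_11 = rho(1) = -0.2815.
Step k = 2:
  phi_22 = [rho(2) - phi_11 rho(1)] / [1 - phi_11 rho(1)] = [0.3721 - (-0.2815)(-0.2815)] / [1 - (-0.2815)(-0.2815)]
         = 0.29285775 / 0.92075775 = 0.3181.
Therefore phi_{22} = 0.3181.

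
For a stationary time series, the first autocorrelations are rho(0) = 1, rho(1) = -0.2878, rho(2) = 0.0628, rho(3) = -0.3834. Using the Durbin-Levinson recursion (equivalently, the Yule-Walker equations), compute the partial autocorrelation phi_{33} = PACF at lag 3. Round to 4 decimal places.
\phi_{33} = -0.4049

The PACF at lag k is phi_{kk}, the last component of the solution
to the Yule-Walker system G_k phi = r_k where
  (G_k)_{ij} = rho(|i - j|), (r_k)_i = rho(i), i,j = 1..k.
Equivalently, Durbin-Levinson gives phi_{kk} iteratively:
  phi_{11} = rho(1)
  phi_{kk} = [rho(k) - sum_{j=1..k-1} phi_{k-1,j} rho(k-j)]
            / [1 - sum_{j=1..k-1} phi_{k-1,j} rho(j)],
  phi_{k,j} = phi_{k-1,j} - phi_{kk} phi_{k-1,k-j},  j = 1..k-1.
Step k = 1:
  phi_11 = rho(1) = -0.2878.
Step k = 2:
  phi_22 = [rho(2) - phi_11 rho(1)] / [1 - phi_11 rho(1)] = [0.0628 - (-0.2878)(-0.2878)] / [1 - (-0.2878)(-0.2878)]
         = -0.02002884 / 0.91717116 = -0.021838.
  Update: phi_21 = phi_11 - phi_22 phi_11 = -0.2878 - (-0.021838)(-0.2878) = -0.294085.
Step k = 3:
  phi_33 = [rho(3) - phi_21 rho(2) - phi_22 rho(1)] / [1 - phi_21 rho(1) - phi_22 rho(2)]
    numerator   = -0.3834 - (-0.294085)(0.0628) - (-0.021838)(-0.2878) = -0.37121634
    denominator = 1 - (-0.294085)(-0.2878) - (-0.021838)(0.0628) = 0.91673378
  phi_33 = -0.37121634 / 0.91673378 = -0.4049.
Therefore phi_{33} = -0.4049.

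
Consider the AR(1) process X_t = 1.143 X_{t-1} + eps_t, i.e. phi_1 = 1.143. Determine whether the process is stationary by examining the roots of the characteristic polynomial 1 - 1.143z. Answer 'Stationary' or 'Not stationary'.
\text{Not stationary}

The AR(p) characteristic polynomial is P(z) = 1 - 1.143z.
Stationarity requires all roots to lie outside the unit circle, i.e. |z| > 1 for every root.
This is linear in z: 1 + (-1.143) z = 0  =>  z = -1/(-1.143) = 0.874891,  |z| = 0.874891.
Moduli of all roots: 0.8749.
All moduli strictly greater than 1? No.
Verdict: Not stationary.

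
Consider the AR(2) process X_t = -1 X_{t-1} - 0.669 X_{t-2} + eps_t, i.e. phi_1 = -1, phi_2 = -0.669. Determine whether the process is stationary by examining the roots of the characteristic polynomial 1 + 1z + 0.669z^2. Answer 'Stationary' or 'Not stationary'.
\text{Stationary}

The AR(p) characteristic polynomial is P(z) = 1 + 1z + 0.669z^2.
Stationarity requires all roots to lie outside the unit circle, i.e. |z| > 1 for every root.
Set 1 + (1) z + (0.669) z^2 = 0, i.e. a z^2 + b z + c = 0 with a = 0.669, b = 1, c = 1.
Discriminant D = b^2 - 4ac = (1)^2 - 4*(0.669)*1 = 1 - (2.676) = -1.676.
D < 0, so the roots are the complex-conjugate pair z = (-b +/- i sqrt(-D)) / (2a) = -0.7474 +/- 0.9676i.
For a conjugate pair |z|^2 = z * conj(z) = (product of roots) = c/a = 1/(0.669) = 1.494768, so |z| = sqrt(1.494768) = 1.2226 for both roots.
Moduli of all roots: 1.2226, 1.2226.
All moduli strictly greater than 1? Yes.
Verdict: Stationary.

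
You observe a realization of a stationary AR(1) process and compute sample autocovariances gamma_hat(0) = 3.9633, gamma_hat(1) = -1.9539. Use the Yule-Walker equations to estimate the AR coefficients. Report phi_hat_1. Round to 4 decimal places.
\hat\phi_{1} = -0.4930

The Yule-Walker equations for an AR(p) process read, in matrix form,
  Gamma_p phi = r_p,   with   (Gamma_p)_{ij} = gamma(|i - j|),
                       (r_p)_i = gamma(i),   i,j = 1..p.
Substitute the sample gammas (Toeplitz matrix and right-hand side of size 1):
  Gamma_p = [[3.9633]]
  r_p     = [-1.9539]
With p = 1 this is the single equation gamma(0) phi_1 = gamma(1):
  phi_hat_1 = gamma(1) / gamma(0) = -1.9539 / 3.9633 = -0.4930.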